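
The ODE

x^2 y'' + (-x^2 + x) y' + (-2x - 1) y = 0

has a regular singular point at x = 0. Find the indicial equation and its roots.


Divide by x^2 to reach normal form y'' + P_1(x) y' + P_2(x) y = 0 with P_1(x) = -1 + 1/x and P_2(x) = -2/x - 1/x^2.
x = 0 is a singular point because the y'-coefficient -1 + 1/x has a pole at x = 0 and the y-coefficient -2/x - 1/x^2 has a pole at x = 0.
It is a regular singular point because x P_1(x) = p(x) = 1 - x and x^2 P_2(x) = q(x) = -2x - 1 are polynomials, hence analytic at x = 0.
p(0) = 1,  q(0) = -1.
Indicial equation: r(r-1) + p(0) r + q(0) = 0, i.e. r^2 + (p(0) - 1) r + q(0) = 0, i.e. r^2 - 1 = 0.
Discriminant: (0)^2 - 4(-1) = 4, so r = (0 ± 2)/2.
Solving: r_1 = 1, r_2 = -1.

indicial: r^2 - 1 = 0; roots r_1 = 1, r_2 = -1


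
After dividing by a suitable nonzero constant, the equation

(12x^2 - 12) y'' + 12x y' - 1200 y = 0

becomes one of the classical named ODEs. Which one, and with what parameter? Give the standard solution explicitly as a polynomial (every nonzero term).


All three coefficients share the factor -12; dividing through by -12 gives  (1 - x^2) y'' - x y' + 100 y = 0.
This matches the Chebyshev equation (1 - x^2) y'' - x y' + n^2 y = 0 (note the -x y' term, not -2x y') with n^2 = 100, so n = 10; the polynomial solution is T_10(x).
With y = sum_k a_k x^k, matching x^k gives (k+2)(k+1) a_{k+2} = (k^2 - n^2) a_k = (k - 10)(k + 10) a_k. The right side vanishes at k = 10, so the series with the parity of 10 terminates at degree 10.
Standard normalization: leading coefficient of T_n is 2^(n-1), so a_10 = 2^9 = 512. Work downward with a_k = (k+1)(k+2) a_{k+2} / ((k - 10)(k + 10)):
  a_8 = (9)(10)(512) / ((8 - 10)(8 + 10)) = 46080/(-36) = -1280
  a_6 = (7)(8)(-1280) / ((6 - 10)(6 + 10)) = -71680/(-64) = 1120
  a_4 = (5)(6)(1120) / ((4 - 10)(4 + 10)) = 33600/(-84) = -400
  a_2 = (3)(4)(-400) / ((2 - 10)(2 + 10)) = -4800/(-96) = 50
  a_0 = (1)(2)(50) / ((0 - 10)(0 + 10)) = 100/(-100) = -1
Hence T_10(x) = 512 x^10 - 1280 x^8 + 1120 x^6 - 400 x^4 + 50 x^2 - 1.

T_10(x); series = 512 x^10 - 1280 x^8 + 1120 x^6 - 400 x^4 + 50 x^2 - 1


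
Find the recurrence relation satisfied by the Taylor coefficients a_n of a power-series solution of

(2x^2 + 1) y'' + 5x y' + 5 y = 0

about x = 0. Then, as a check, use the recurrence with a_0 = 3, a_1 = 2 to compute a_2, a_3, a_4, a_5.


Substitute y = sum_n a_n x^n.
(1 + 2 x^2) y'' contributes (n+2)(n+1) a_{n+2} + 2 n(n-1) a_n at x^n.
5 x y'(x) contributes 5 n a_n at x^n.
5 y(x) contributes 5 a_n at x^n.
Matching x^n: (n+2)(n+1) a_{n+2} + (2 n(n-1) + 5 n + 5) a_n = 0.
Thus a_{n+2} = (-2 n(n-1) - 5 n - 5) / ((n+1)(n+2)) * a_n.

Check with a_0 = 3, a_1 = 2 (apply the recurrence for n = 0, 1, 2, 3): a_0 = 3, a_1 = 2, a_2 = -15/2, a_3 = -10/3, a_4 = 95/8, a_5 = 16/3.

a_(n+2) = (-2 n(n-1) - 5 n - 5) / ((n+1)(n+2)) * a_n; check: a_0 = 3, a_1 = 2, a_2 = -15/2, a_3 = -10/3, a_4 = 95/8, a_5 = 16/3


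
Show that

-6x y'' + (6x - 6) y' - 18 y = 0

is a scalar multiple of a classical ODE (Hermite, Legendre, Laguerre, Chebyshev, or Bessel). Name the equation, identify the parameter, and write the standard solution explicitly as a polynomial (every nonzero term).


All three coefficients share the factor -6; dividing through by -6 gives  x y'' + (1 - x) y' + 3 y = 0.
This matches the Laguerre equation x y'' + (1 - x) y' + n y = 0 with n = 3; the polynomial solution is L_3(x).
With y = sum_k a_k x^k, matching x^k gives (k+1)k a_{k+1} + (k+1) a_{k+1} - k a_k + n a_k = 0, i.e. (k+1)^2 a_{k+1} = (k - n) a_k = (k - 3) a_k. The right side vanishes at k = 3, so the series terminates at degree 3.
Standard normalization L_n(0) = 1 gives a_0 = 1. Work upward with a_{k+1} = (k - 3) a_k / (k+1)^2:
  a_1 = (0 - 3)(1) / 1^2 = -3/1 = -3
  a_2 = (1 - 3)(-3) / 2^2 = 6/4 = 3/2
  a_3 = (2 - 3)(3/2) / 3^2 = (-3/2)/9 = -1/6
Hence L_3(x) = -x^3/6 + 3 x^2/2 - 3 x + 1.

L_3(x); series = -x^3/6 + 3 x^2/2 - 3 x + 1


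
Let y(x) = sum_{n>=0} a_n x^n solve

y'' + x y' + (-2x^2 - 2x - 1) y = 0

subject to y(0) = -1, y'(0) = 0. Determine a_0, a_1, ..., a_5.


Ansatz: y(x) = sum_{n>=0} a_n x^n, so y'(x) = sum_{n>=1} n a_n x^(n-1) and y''(x) = sum_{n>=2} n(n-1) a_n x^(n-2).
Substitute into P(x) y'' + Q(x) y' + R(x) y = 0 with P(x) = 1, Q(x) = x, R(x) = -2x^2 - 2x - 1, and match powers of x.
Initial conditions: a_0 = -1, a_1 = 0.
Setting the coefficient of each power of x to zero and solving order by order (substituting the coefficients already found):
  x^0: 2 a_2 - a_0 = 0  ->  2 a_2 = a_0 = -1  ->  a_2 = -1/2
  x^1: 6 a_3 - 2 a_0 = 0  ->  6 a_3 = 2 a_0 = -2  ->  a_3 = -1/3
  x^2: 12 a_4 + a_2 - 2 a_1 - 2 a_0 = 0  ->  12 a_4 = -a_2 + 2 a_1 + 2 a_0 = -3/2  ->  a_4 = -1/8
  x^3: 20 a_5 + 2 a_3 - 2 a_2 - 2 a_1 = 0  ->  20 a_5 = -2 a_3 + 2 a_2 + 2 a_1 = -1/3  ->  a_5 = -1/60
Truncated series: y(x) = -1 - (1/2) x^2 - (1/3) x^3 - (1/8) x^4 - (1/60) x^5 + O(x^6).

a_0 = -1; a_1 = 0; a_2 = -1/2; a_3 = -1/3; a_4 = -1/8; a_5 = -1/60


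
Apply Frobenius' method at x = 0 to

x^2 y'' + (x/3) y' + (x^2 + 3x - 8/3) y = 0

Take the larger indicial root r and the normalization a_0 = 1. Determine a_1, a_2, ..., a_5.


Write in Frobenius form y'' + (p(x)/x) y' + (q(x)/x^2) y = 0:
  p(x) = 1/3,  q(x) = x^2 + 3x - 8/3.
Indicial equation: r(r-1) + (1/3) r + (-8/3) = 0 -> roots r_1 = 2, r_2 = -4/3.
Take r = r_1 = 2. Let y(x) = x^r sum_{n>=0} a_n x^n with a_0 = 1.
Substitute y = x^r sum a_n x^n and match x^{r+n}. The recurrence is
  D(n) a_n + 3 a_{n-1} + 1 a_{n-2} = 0,  where D(n) = (r+n)(r+n-1) + (1/3)(r+n) + (-8/3).
  a_n = [-3 a_{n-1} - 1 a_{n-2}] / D(n).
Since the indicial polynomial factors as (r - r_1)(r - r_2), D(n) = (r_1 + n - r_1)(r_1 + n - r_2) = n(n + 10/3).
Evaluating step by step (a_0 = 1):
  n = 1: D(1) = 1(1 + 10/3) = 13/3; numerator = -3(1) = -3; a_1 = (-3)/(13/3) = -9/13
  n = 2: D(2) = 2(2 + 10/3) = 32/3; numerator = -3(-9/13) - 1(1) = 14/13; a_2 = (14/13)/(32/3) = 21/208
  n = 3: D(3) = 3(3 + 10/3) = 19; numerator = -3(21/208) - 1(-9/13) = 81/208; a_3 = (81/208)/(19) = 81/3952
  n = 4: D(4) = 4(4 + 10/3) = 88/3; numerator = -3(81/3952) - 1(21/208) = -321/1976; a_4 = (-321/1976)/(88/3) = -963/173888
  n = 5: D(5) = 5(5 + 10/3) = 125/3; numerator = -3(-963/173888) - 1(81/3952) = -675/173888; a_5 = (-675/173888)/(125/3) = -81/869440

r = 2; a_0 = 1; a_1 = -9/13; a_2 = 21/208; a_3 = 81/3952; a_4 = -963/173888; a_5 = -81/869440


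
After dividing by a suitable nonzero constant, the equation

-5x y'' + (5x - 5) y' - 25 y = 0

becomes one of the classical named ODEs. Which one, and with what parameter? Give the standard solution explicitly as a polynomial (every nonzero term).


All three coefficients share the factor -5; dividing through by -5 gives  x y'' + (1 - x) y' + 5 y = 0.
This matches the Laguerre equation x y'' + (1 - x) y' + n y = 0 with n = 5; the polynomial solution is L_5(x).
With y = sum_k a_k x^k, matching x^k gives (k+1)k a_{k+1} + (k+1) a_{k+1} - k a_k + n a_k = 0, i.e. (k+1)^2 a_{k+1} = (k - n) a_k = (k - 5) a_k. The right side vanishes at k = 5, so the series terminates at degree 5.
Standard normalization L_n(0) = 1 gives a_0 = 1. Work upward with a_{k+1} = (k - 5) a_k / (k+1)^2:
  a_1 = (0 - 5)(1) / 1^2 = -5/1 = -5
  a_2 = (1 - 5)(-5) / 2^2 = 20/4 = 5
  a_3 = (2 - 5)(5) / 3^2 = -15/9 = -5/3
  a_4 = (3 - 5)(-5/3) / 4^2 = (10/3)/16 = 5/24
  a_5 = (4 - 5)(5/24) / 5^2 = (-5/24)/25 = -1/120
Hence L_5(x) = -x^5/120 + 5 x^4/24 - 5 x^3/3 + 5 x^2 - 5 x + 1.

L_5(x); series = -x^5/120 + 5 x^4/24 - 5 x^3/3 + 5 x^2 - 5 x + 1


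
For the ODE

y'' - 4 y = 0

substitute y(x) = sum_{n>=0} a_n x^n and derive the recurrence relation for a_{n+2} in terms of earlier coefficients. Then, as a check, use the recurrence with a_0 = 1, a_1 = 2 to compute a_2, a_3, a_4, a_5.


Substitute y = sum_n a_n x^n into y'' + (const) y = 0.
y''(x) = sum_{n>=0} (n+2)(n+1) a_{n+2} x^n.
The ODE becomes sum_n [(n+2)(n+1) a_{n+2} - 4 a_n] x^n = 0.
Setting each coefficient to zero gives the recurrence:
  (n+2)(n+1) a_{n+2} - 4 a_n = 0,
  a_{n+2} = 4 / ((n+1)(n+2)) a_n.

Check with a_0 = 1, a_1 = 2 (apply the recurrence for n = 0, 1, 2, 3): a_0 = 1, a_1 = 2, a_2 = 2, a_3 = 4/3, a_4 = 2/3, a_5 = 4/15.

a_{n+2} = 4/((n+1)(n+2)) * a_n; check: a_0 = 1, a_1 = 2, a_2 = 2, a_3 = 4/3, a_4 = 2/3, a_5 = 4/15


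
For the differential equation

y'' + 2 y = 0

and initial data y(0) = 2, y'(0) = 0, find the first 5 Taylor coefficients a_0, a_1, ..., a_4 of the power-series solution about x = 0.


Ansatz: y(x) = sum_{n>=0} a_n x^n, so y'(x) = sum_{n>=1} n a_n x^(n-1) and y''(x) = sum_{n>=2} n(n-1) a_n x^(n-2).
Substitute into P(x) y'' + Q(x) y' + R(x) y = 0 with P(x) = 1, Q(x) = 0, R(x) = 2, and match powers of x.
Initial conditions: a_0 = 2, a_1 = 0.
Setting the coefficient of each power of x to zero and solving order by order (substituting the coefficients already found):
  x^0: 2 a_2 + 2 a_0 = 0  ->  2 a_2 = -2 a_0 = -4  ->  a_2 = -2
  x^1: 6 a_3 + 2 a_1 = 0  ->  6 a_3 = -2 a_1 = 0  ->  a_3 = 0
  x^2: 12 a_4 + 2 a_2 = 0  ->  12 a_4 = -2 a_2 = 4  ->  a_4 = 1/3
Truncated series: y(x) = 2 - 2 x^2 + (1/3) x^4 + O(x^5).

a_0 = 2; a_1 = 0; a_2 = -2; a_3 = 0; a_4 = 1/3


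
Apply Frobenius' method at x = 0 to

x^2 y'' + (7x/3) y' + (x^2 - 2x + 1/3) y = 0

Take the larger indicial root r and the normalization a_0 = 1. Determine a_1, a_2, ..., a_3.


Write in Frobenius form y'' + (p(x)/x) y' + (q(x)/x^2) y = 0:
  p(x) = 7/3,  q(x) = x^2 - 2x + 1/3.
Indicial equation: r(r-1) + (7/3) r + (1/3) = 0 -> roots r_1 = -1/3, r_2 = -1.
Take r = r_1 = -1/3. Let y(x) = x^r sum_{n>=0} a_n x^n with a_0 = 1.
Substitute y = x^r sum a_n x^n and match x^{r+n}. The recurrence is
  D(n) a_n - 2 a_{n-1} + 1 a_{n-2} = 0,  where D(n) = (r+n)(r+n-1) + (7/3)(r+n) + (1/3).
  a_n = [2 a_{n-1} - 1 a_{n-2}] / D(n).
Since the indicial polynomial factors as (r - r_1)(r - r_2), D(n) = (r_1 + n - r_1)(r_1 + n - r_2) = n(n + 2/3).
Evaluating step by step (a_0 = 1):
  n = 1: D(1) = 1(1 + 2/3) = 5/3; numerator = 2(1) = 2; a_1 = (2)/(5/3) = 6/5
  n = 2: D(2) = 2(2 + 2/3) = 16/3; numerator = 2(6/5) - 1(1) = 7/5; a_2 = (7/5)/(16/3) = 21/80
  n = 3: D(3) = 3(3 + 2/3) = 11; numerator = 2(21/80) - 1(6/5) = -27/40; a_3 = (-27/40)/(11) = -27/440

r = -1/3; a_0 = 1; a_1 = 6/5; a_2 = 21/80; a_3 = -27/440


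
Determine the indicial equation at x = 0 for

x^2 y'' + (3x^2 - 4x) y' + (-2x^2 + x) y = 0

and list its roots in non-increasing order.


Divide by x^2 to reach normal form y'' + P_1(x) y' + P_2(x) y = 0 with P_1(x) = 3 - 4/x and P_2(x) = -2 + 1/x.
x = 0 is a singular point because the y'-coefficient 3 - 4/x has a pole at x = 0 and the y-coefficient -2 + 1/x has a pole at x = 0.
It is a regular singular point because x P_1(x) = p(x) = 3x - 4 and x^2 P_2(x) = q(x) = -2x^2 + x are polynomials, hence analytic at x = 0.
p(0) = -4,  q(0) = 0.
Indicial equation: r(r-1) + p(0) r + q(0) = 0, i.e. r^2 + (p(0) - 1) r + q(0) = 0, i.e. r^2 - 5 r = 0.
Discriminant: (-5)^2 - 4(0) = 25, so r = (5 ± 5)/2.
Solving: r_1 = 5, r_2 = 0.

indicial: r^2 - 5 r = 0; roots r_1 = 5, r_2 = 0


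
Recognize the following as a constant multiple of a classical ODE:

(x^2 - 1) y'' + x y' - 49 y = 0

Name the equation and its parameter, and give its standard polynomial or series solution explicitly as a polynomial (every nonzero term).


All three coefficients share the factor -1; dividing through by -1 gives  (1 - x^2) y'' - x y' + 49 y = 0.
This matches the Chebyshev equation (1 - x^2) y'' - x y' + n^2 y = 0 (note the -x y' term, not -2x y') with n^2 = 49, so n = 7; the polynomial solution is T_7(x).
With y = sum_k a_k x^k, matching x^k gives (k+2)(k+1) a_{k+2} = (k^2 - n^2) a_k = (k - 7)(k + 7) a_k. The right side vanishes at k = 7, so the series with the parity of 7 terminates at degree 7.
Standard normalization: leading coefficient of T_n is 2^(n-1), so a_7 = 2^6 = 64. Work downward with a_k = (k+1)(k+2) a_{k+2} / ((k - 7)(k + 7)):
  a_5 = (6)(7)(64) / ((5 - 7)(5 + 7)) = 2688/(-24) = -112
  a_3 = (4)(5)(-112) / ((3 - 7)(3 + 7)) = -2240/(-40) = 56
  a_1 = (2)(3)(56) / ((1 - 7)(1 + 7)) = 336/(-48) = -7
Hence T_7(x) = 64 x^7 - 112 x^5 + 56 x^3 - 7 x.

T_7(x); series = 64 x^7 - 112 x^5 + 56 x^3 - 7 x


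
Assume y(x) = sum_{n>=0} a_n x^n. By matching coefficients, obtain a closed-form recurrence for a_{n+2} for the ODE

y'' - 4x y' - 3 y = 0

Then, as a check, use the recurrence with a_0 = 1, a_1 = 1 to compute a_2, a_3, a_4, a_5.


Substitute y = sum_n a_n x^n.
y''(x) has coefficient (n+2)(n+1) a_{n+2} at x^n;
-4 x y'(x) has coefficient -4 n a_n at x^n (shift);
-3 y(x) has coefficient -3 a_n at x^n.
Matching x^n: (n+2)(n+1) a_{n+2} + (-4n - 3) a_n = 0.
Thus a_{n+2} = (4n + 3) / ((n+1)(n+2)) * a_n.

Check with a_0 = 1, a_1 = 1 (apply the recurrence for n = 0, 1, 2, 3): a_0 = 1, a_1 = 1, a_2 = 3/2, a_3 = 7/6, a_4 = 11/8, a_5 = 7/8.

a_(n+2) = (4n + 3) / ((n+1)(n+2)) * a_n; check: a_0 = 1, a_1 = 1, a_2 = 3/2, a_3 = 7/6, a_4 = 11/8, a_5 = 7/8


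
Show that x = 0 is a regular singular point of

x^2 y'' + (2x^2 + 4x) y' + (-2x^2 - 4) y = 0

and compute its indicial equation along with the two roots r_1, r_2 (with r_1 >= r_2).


Divide by x^2 to reach normal form y'' + P_1(x) y' + P_2(x) y = 0 with P_1(x) = 2 + 4/x and P_2(x) = -2 - 4/x^2.
x = 0 is a singular point because the y'-coefficient 2 + 4/x has a pole at x = 0 and the y-coefficient -2 - 4/x^2 has a pole at x = 0.
It is a regular singular point because x P_1(x) = p(x) = 2x + 4 and x^2 P_2(x) = q(x) = -2x^2 - 4 are polynomials, hence analytic at x = 0.
p(0) = 4,  q(0) = -4.
Indicial equation: r(r-1) + p(0) r + q(0) = 0, i.e. r^2 + (p(0) - 1) r + q(0) = 0, i.e. r^2 + 3 r - 4 = 0.
Discriminant: (3)^2 - 4(-4) = 25, so r = (-3 ± 5)/2.
Solving: r_1 = 1, r_2 = -4.

indicial: r^2 + 3 r - 4 = 0; roots r_1 = 1, r_2 = -4


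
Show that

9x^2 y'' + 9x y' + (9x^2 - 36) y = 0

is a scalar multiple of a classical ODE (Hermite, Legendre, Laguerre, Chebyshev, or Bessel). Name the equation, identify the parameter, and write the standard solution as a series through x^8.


All three coefficients share the factor 9; dividing through by 9 gives  x^2 y'' + x y' + (x^2 - 4) y = 0.
This matches the Bessel equation x^2 y'' + x y' + (x^2 - nu^2) y = 0 with nu^2 = 4, so nu = 2; the solution bounded at x = 0 is J_2(x).
Frobenius at x = 0: indicial roots ±nu; for r = nu the recurrence k(k + 2nu) c_k = -c_{k-2} gives the standard series J_nu(x) = sum_{k>=0} (-1)^k / (k! (k+nu)!) (x/2)^(2k+nu). Evaluate the first 4 terms:
  k = 0: (-1)^0 / (0! * 2! * 2^2) x^2 = 1/(1*2*4) x^2 = (1/8) x^2
  k = 1: (-1)^1 / (1! * 3! * 2^4) x^4 = -1/(1*6*16) x^4 = (-1/96) x^4
  k = 2: (-1)^2 / (2! * 4! * 2^6) x^6 = 1/(2*24*64) x^6 = (1/3072) x^6
  k = 3: (-1)^3 / (3! * 5! * 2^8) x^8 = -1/(6*120*256) x^8 = (-1/184320) x^8
Hence J_2(x) = -x^8/184320 + x^6/3072 - x^4/96 + x^2/8 + ....

J_2(x); series = -x^8/184320 + x^6/3072 - x^4/96 + x^2/8


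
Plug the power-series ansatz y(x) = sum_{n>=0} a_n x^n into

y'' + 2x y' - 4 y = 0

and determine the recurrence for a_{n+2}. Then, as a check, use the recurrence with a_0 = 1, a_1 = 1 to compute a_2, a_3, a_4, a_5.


Substitute y = sum_n a_n x^n.
y''(x) has coefficient (n+2)(n+1) a_{n+2} at x^n;
2 x y'(x) has coefficient 2 n a_n at x^n (shift);
-4 y(x) has coefficient -4 a_n at x^n.
Matching x^n: (n+2)(n+1) a_{n+2} + (2n - 4) a_n = 0.
Thus a_{n+2} = (-2n + 4) / ((n+1)(n+2)) * a_n.

Check with a_0 = 1, a_1 = 1 (apply the recurrence for n = 0, 1, 2, 3): a_0 = 1, a_1 = 1, a_2 = 2, a_3 = 1/3, a_4 = 0, a_5 = -1/30.

a_(n+2) = (-2n + 4) / ((n+1)(n+2)) * a_n; check: a_0 = 1, a_1 = 1, a_2 = 2, a_3 = 1/3, a_4 = 0, a_5 = -1/30


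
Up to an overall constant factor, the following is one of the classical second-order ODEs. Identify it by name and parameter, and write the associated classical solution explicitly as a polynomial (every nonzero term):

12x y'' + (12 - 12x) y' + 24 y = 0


All three coefficients share the factor 12; dividing through by 12 gives  x y'' + (1 - x) y' + 2 y = 0.
This matches the Laguerre equation x y'' + (1 - x) y' + n y = 0 with n = 2; the polynomial solution is L_2(x).
With y = sum_k a_k x^k, matching x^k gives (k+1)k a_{k+1} + (k+1) a_{k+1} - k a_k + n a_k = 0, i.e. (k+1)^2 a_{k+1} = (k - n) a_k = (k - 2) a_k. The right side vanishes at k = 2, so the series terminates at degree 2.
Standard normalization L_n(0) = 1 gives a_0 = 1. Work upward with a_{k+1} = (k - 2) a_k / (k+1)^2:
  a_1 = (0 - 2)(1) / 1^2 = -2/1 = -2
  a_2 = (1 - 2)(-2) / 2^2 = 2/4 = 1/2
Hence L_2(x) = x^2/2 - 2 x + 1.

L_2(x); series = x^2/2 - 2 x + 1


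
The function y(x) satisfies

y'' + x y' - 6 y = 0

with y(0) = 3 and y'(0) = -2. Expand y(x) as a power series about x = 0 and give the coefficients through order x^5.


Ansatz: y(x) = sum_{n>=0} a_n x^n, so y'(x) = sum_{n>=1} n a_n x^(n-1) and y''(x) = sum_{n>=2} n(n-1) a_n x^(n-2).
Substitute into P(x) y'' + Q(x) y' + R(x) y = 0 with P(x) = 1, Q(x) = x, R(x) = -6, and match powers of x.
Initial conditions: a_0 = 3, a_1 = -2.
Setting the coefficient of each power of x to zero and solving order by order (substituting the coefficients already found):
  x^0: 2 a_2 - 6 a_0 = 0  ->  2 a_2 = 6 a_0 = 18  ->  a_2 = 9
  x^1: 6 a_3 - 5 a_1 = 0  ->  6 a_3 = 5 a_1 = -10  ->  a_3 = -5/3
  x^2: 12 a_4 - 4 a_2 = 0  ->  12 a_4 = 4 a_2 = 36  ->  a_4 = 3
  x^3: 20 a_5 - 3 a_3 = 0  ->  20 a_5 = 3 a_3 = -5  ->  a_5 = -1/4
Truncated series: y(x) = 3 - 2 x + 9 x^2 - (5/3) x^3 + 3 x^4 - (1/4) x^5 + O(x^6).

a_0 = 3; a_1 = -2; a_2 = 9; a_3 = -5/3; a_4 = 3; a_5 = -1/4


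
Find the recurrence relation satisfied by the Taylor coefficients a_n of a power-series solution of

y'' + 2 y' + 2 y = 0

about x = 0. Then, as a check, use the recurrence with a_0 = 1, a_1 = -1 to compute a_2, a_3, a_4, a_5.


Substitute y = sum_n a_n x^n.
y''(x) has coefficient (n+2)(n+1) a_{n+2} at x^n;
2 y'(x) has coefficient 2 (n+1) a_{n+1} at x^n;
2 y(x) has coefficient 2 a_n at x^n.
Matching x^n: (n+2)(n+1) a_{n+2} + 2 (n+1) a_{n+1} + 2 a_n = 0.
Thus a_{n+2} = [-2 (n+1) a_{n+1} - 2 a_n] / ((n+1)(n+2)).

Check with a_0 = 1, a_1 = -1 (apply the recurrence for n = 0, 1, 2, 3): a_0 = 1, a_1 = -1, a_2 = 0, a_3 = 1/3, a_4 = -1/6, a_5 = 1/30.

a_(n+2) = [-2 (n+1) a_(n+1) - 2 a_n] / ((n+1)(n+2)); check: a_0 = 1, a_1 = -1, a_2 = 0, a_3 = 1/3, a_4 = -1/6, a_5 = 1/30


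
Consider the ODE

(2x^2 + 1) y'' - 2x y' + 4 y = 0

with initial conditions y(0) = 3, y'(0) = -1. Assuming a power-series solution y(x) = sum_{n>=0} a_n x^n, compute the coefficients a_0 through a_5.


Ansatz: y(x) = sum_{n>=0} a_n x^n, so y'(x) = sum_{n>=1} n a_n x^(n-1) and y''(x) = sum_{n>=2} n(n-1) a_n x^(n-2).
Substitute into P(x) y'' + Q(x) y' + R(x) y = 0 with P(x) = 2x^2 + 1, Q(x) = -2x, R(x) = 4, and match powers of x.
Initial conditions: a_0 = 3, a_1 = -1.
Setting the coefficient of each power of x to zero and solving order by order (substituting the coefficients already found):
  x^0: 2 a_2 + 4 a_0 = 0  ->  2 a_2 = -4 a_0 = -12  ->  a_2 = -6
  x^1: 6 a_3 + 2 a_1 = 0  ->  6 a_3 = -2 a_1 = 2  ->  a_3 = 1/3
  x^2: 12 a_4 + 4 a_2 = 0  ->  12 a_4 = -4 a_2 = 24  ->  a_4 = 2
  x^3: 20 a_5 + 10 a_3 = 0  ->  20 a_5 = -10 a_3 = -10/3  ->  a_5 = -1/6
Truncated series: y(x) = 3 - x - 6 x^2 + (1/3) x^3 + 2 x^4 - (1/6) x^5 + O(x^6).

a_0 = 3; a_1 = -1; a_2 = -6; a_3 = 1/3; a_4 = 2; a_5 = -1/6


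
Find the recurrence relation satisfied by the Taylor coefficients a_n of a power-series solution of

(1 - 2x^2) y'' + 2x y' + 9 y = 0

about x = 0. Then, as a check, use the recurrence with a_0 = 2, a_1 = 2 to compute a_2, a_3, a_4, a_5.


Substitute y = sum_n a_n x^n.
(1 - 2 x^2) y'' contributes (n+2)(n+1) a_{n+2} - 2 n(n-1) a_n at x^n.
2 x y'(x) contributes 2 n a_n at x^n.
9 y(x) contributes 9 a_n at x^n.
Matching x^n: (n+2)(n+1) a_{n+2} + (-2 n(n-1) + 2 n + 9) a_n = 0.
Thus a_{n+2} = (2 n(n-1) - 2 n - 9) / ((n+1)(n+2)) * a_n.

Check with a_0 = 2, a_1 = 2 (apply the recurrence for n = 0, 1, 2, 3): a_0 = 2, a_1 = 2, a_2 = -9, a_3 = -11/3, a_4 = 27/4, a_5 = 11/20.

a_(n+2) = (2 n(n-1) - 2 n - 9) / ((n+1)(n+2)) * a_n; check: a_0 = 2, a_1 = 2, a_2 = -9, a_3 = -11/3, a_4 = 27/4, a_5 = 11/20


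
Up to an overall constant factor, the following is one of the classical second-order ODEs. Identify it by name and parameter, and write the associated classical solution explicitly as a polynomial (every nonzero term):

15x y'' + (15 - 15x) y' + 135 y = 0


All three coefficients share the factor 15; dividing through by 15 gives  x y'' + (1 - x) y' + 9 y = 0.
This matches the Laguerre equation x y'' + (1 - x) y' + n y = 0 with n = 9; the polynomial solution is L_9(x).
With y = sum_k a_k x^k, matching x^k gives (k+1)k a_{k+1} + (k+1) a_{k+1} - k a_k + n a_k = 0, i.e. (k+1)^2 a_{k+1} = (k - n) a_k = (k - 9) a_k. The right side vanishes at k = 9, so the series terminates at degree 9.
Standard normalization L_n(0) = 1 gives a_0 = 1. Work upward with a_{k+1} = (k - 9) a_k / (k+1)^2:
  a_1 = (0 - 9)(1) / 1^2 = -9/1 = -9
  a_2 = (1 - 9)(-9) / 2^2 = 72/4 = 18
  a_3 = (2 - 9)(18) / 3^2 = -126/9 = -14
  a_4 = (3 - 9)(-14) / 4^2 = 84/16 = 21/4
  a_5 = (4 - 9)(21/4) / 5^2 = (-105/4)/25 = -21/20
  a_6 = (5 - 9)(-21/20) / 6^2 = (21/5)/36 = 7/60
  a_7 = (6 - 9)(7/60) / 7^2 = (-7/20)/49 = -1/140
  a_8 = (7 - 9)(-1/140) / 8^2 = (1/70)/64 = 1/4480
  a_9 = (8 - 9)(1/4480) / 9^2 = (-1/4480)/81 = -1/362880
Hence L_9(x) = -x^9/362880 + x^8/4480 - x^7/140 + 7 x^6/60 - 21 x^5/20 + 21 x^4/4 - 14 x^3 + 18 x^2 - 9 x + 1.

L_9(x); series = -x^9/362880 + x^8/4480 - x^7/140 + 7 x^6/60 - 21 x^5/20 + 21 x^4/4 - 14 x^3 + 18 x^2 - 9 x + 1


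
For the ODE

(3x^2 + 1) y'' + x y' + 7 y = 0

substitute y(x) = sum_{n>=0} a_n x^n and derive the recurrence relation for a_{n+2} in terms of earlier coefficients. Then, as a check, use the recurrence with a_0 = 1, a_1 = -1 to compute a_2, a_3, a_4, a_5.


Substitute y = sum_n a_n x^n.
(1 + 3 x^2) y'' contributes (n+2)(n+1) a_{n+2} + 3 n(n-1) a_n at x^n.
x y'(x) contributes n a_n at x^n.
7 y(x) contributes 7 a_n at x^n.
Matching x^n: (n+2)(n+1) a_{n+2} + (3 n(n-1) + n + 7) a_n = 0.
Thus a_{n+2} = (-3 n(n-1) - n - 7) / ((n+1)(n+2)) * a_n.

Check with a_0 = 1, a_1 = -1 (apply the recurrence for n = 0, 1, 2, 3): a_0 = 1, a_1 = -1, a_2 = -7/2, a_3 = 4/3, a_4 = 35/8, a_5 = -28/15.

a_(n+2) = (-3 n(n-1) - n - 7) / ((n+1)(n+2)) * a_n; check: a_0 = 1, a_1 = -1, a_2 = -7/2, a_3 = 4/3, a_4 = 35/8, a_5 = -28/15


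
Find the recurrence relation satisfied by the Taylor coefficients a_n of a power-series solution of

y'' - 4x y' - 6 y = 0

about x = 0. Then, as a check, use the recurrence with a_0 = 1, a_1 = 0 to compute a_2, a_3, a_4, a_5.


Substitute y = sum_n a_n x^n.
y''(x) has coefficient (n+2)(n+1) a_{n+2} at x^n;
-4 x y'(x) has coefficient -4 n a_n at x^n (shift);
-6 y(x) has coefficient -6 a_n at x^n.
Matching x^n: (n+2)(n+1) a_{n+2} + (-4n - 6) a_n = 0.
Thus a_{n+2} = (4n + 6) / ((n+1)(n+2)) * a_n.

Check with a_0 = 1, a_1 = 0 (apply the recurrence for n = 0, 1, 2, 3): a_0 = 1, a_1 = 0, a_2 = 3, a_3 = 0, a_4 = 7/2, a_5 = 0.

a_(n+2) = (4n + 6) / ((n+1)(n+2)) * a_n; check: a_0 = 1, a_1 = 0, a_2 = 3, a_3 = 0, a_4 = 7/2, a_5 = 0


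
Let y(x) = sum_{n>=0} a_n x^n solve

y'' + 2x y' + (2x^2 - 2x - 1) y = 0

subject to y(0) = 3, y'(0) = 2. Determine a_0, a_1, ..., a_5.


Ansatz: y(x) = sum_{n>=0} a_n x^n, so y'(x) = sum_{n>=1} n a_n x^(n-1) and y''(x) = sum_{n>=2} n(n-1) a_n x^(n-2).
Substitute into P(x) y'' + Q(x) y' + R(x) y = 0 with P(x) = 1, Q(x) = 2x, R(x) = 2x^2 - 2x - 1, and match powers of x.
Initial conditions: a_0 = 3, a_1 = 2.
Setting the coefficient of each power of x to zero and solving order by order (substituting the coefficients already found):
  x^0: 2 a_2 - a_0 = 0  ->  2 a_2 = a_0 = 3  ->  a_2 = 3/2
  x^1: 6 a_3 + a_1 - 2 a_0 = 0  ->  6 a_3 = -a_1 + 2 a_0 = 4  ->  a_3 = 2/3
  x^2: 12 a_4 + 3 a_2 - 2 a_1 + 2 a_0 = 0  ->  12 a_4 = -3 a_2 + 2 a_1 - 2 a_0 = -13/2  ->  a_4 = -13/24
  x^3: 20 a_5 + 5 a_3 - 2 a_2 + 2 a_1 = 0  ->  20 a_5 = -5 a_3 + 2 a_2 - 2 a_1 = -13/3  ->  a_5 = -13/60
Truncated series: y(x) = 3 + 2 x + (3/2) x^2 + (2/3) x^3 - (13/24) x^4 - (13/60) x^5 + O(x^6).

a_0 = 3; a_1 = 2; a_2 = 3/2; a_3 = 2/3; a_4 = -13/24; a_5 = -13/60


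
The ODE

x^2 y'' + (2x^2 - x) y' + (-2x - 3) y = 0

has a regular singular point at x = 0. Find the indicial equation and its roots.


Divide by x^2 to reach normal form y'' + P_1(x) y' + P_2(x) y = 0 with P_1(x) = 2 - 1/x and P_2(x) = -2/x - 3/x^2.
x = 0 is a singular point because the y'-coefficient 2 - 1/x has a pole at x = 0 and the y-coefficient -2/x - 3/x^2 has a pole at x = 0.
It is a regular singular point because x P_1(x) = p(x) = 2x - 1 and x^2 P_2(x) = q(x) = -2x - 3 are polynomials, hence analytic at x = 0.
p(0) = -1,  q(0) = -3.
Indicial equation: r(r-1) + p(0) r + q(0) = 0, i.e. r^2 + (p(0) - 1) r + q(0) = 0, i.e. r^2 - 2 r - 3 = 0.
Discriminant: (-2)^2 - 4(-3) = 16, so r = (2 ± 4)/2.
Solving: r_1 = 3, r_2 = -1.

indicial: r^2 - 2 r - 3 = 0; roots r_1 = 3, r_2 = -1


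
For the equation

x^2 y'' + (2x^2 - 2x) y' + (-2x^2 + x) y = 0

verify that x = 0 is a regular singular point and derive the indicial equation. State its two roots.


Divide by x^2 to reach normal form y'' + P_1(x) y' + P_2(x) y = 0 with P_1(x) = 2 - 2/x and P_2(x) = -2 + 1/x.
x = 0 is a singular point because the y'-coefficient 2 - 2/x has a pole at x = 0 and the y-coefficient -2 + 1/x has a pole at x = 0.
It is a regular singular point because x P_1(x) = p(x) = 2x - 2 and x^2 P_2(x) = q(x) = -2x^2 + x are polynomials, hence analytic at x = 0.
p(0) = -2,  q(0) = 0.
Indicial equation: r(r-1) + p(0) r + q(0) = 0, i.e. r^2 + (p(0) - 1) r + q(0) = 0, i.e. r^2 - 3 r = 0.
Discriminant: (-3)^2 - 4(0) = 9, so r = (3 ± 3)/2.
Solving: r_1 = 3, r_2 = 0.

indicial: r^2 - 3 r = 0; roots r_1 = 3, r_2 = 0


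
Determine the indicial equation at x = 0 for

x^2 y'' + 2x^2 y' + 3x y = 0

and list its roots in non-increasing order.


Divide by x^2 to reach normal form y'' + P_1(x) y' + P_2(x) y = 0 with P_1(x) = 2 and P_2(x) = 3/x.
x = 0 is a singular point because the y-coefficient 3/x has a pole at x = 0.
It is a regular singular point because x P_1(x) = p(x) = 2x and x^2 P_2(x) = q(x) = 3x are polynomials, hence analytic at x = 0.
p(0) = 0,  q(0) = 0.
Indicial equation: r(r-1) + p(0) r + q(0) = 0, i.e. r^2 + (p(0) - 1) r + q(0) = 0, i.e. r^2 - 1 r = 0.
Discriminant: (-1)^2 - 4(0) = 1, so r = (1 ± 1)/2.
Solving: r_1 = 1, r_2 = 0.

indicial: r^2 - 1 r = 0; roots r_1 = 1, r_2 = 0


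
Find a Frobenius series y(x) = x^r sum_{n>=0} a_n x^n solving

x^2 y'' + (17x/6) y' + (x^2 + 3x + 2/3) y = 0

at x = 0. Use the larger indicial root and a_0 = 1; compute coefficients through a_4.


Write in Frobenius form y'' + (p(x)/x) y' + (q(x)/x^2) y = 0:
  p(x) = 17/6,  q(x) = x^2 + 3x + 2/3.
Indicial equation: r(r-1) + (17/6) r + (2/3) = 0 -> roots r_1 = -1/2, r_2 = -4/3.
Take r = r_1 = -1/2. Let y(x) = x^r sum_{n>=0} a_n x^n with a_0 = 1.
Substitute y = x^r sum a_n x^n and match x^{r+n}. The recurrence is
  D(n) a_n + 3 a_{n-1} + 1 a_{n-2} = 0,  where D(n) = (r+n)(r+n-1) + (17/6)(r+n) + (2/3).
  a_n = [-3 a_{n-1} - 1 a_{n-2}] / D(n).
Since the indicial polynomial factors as (r - r_1)(r - r_2), D(n) = (r_1 + n - r_1)(r_1 + n - r_2) = n(n + 5/6).
Evaluating step by step (a_0 = 1):
  n = 1: D(1) = 1(1 + 5/6) = 11/6; numerator = -3(1) = -3; a_1 = (-3)/(11/6) = -18/11
  n = 2: D(2) = 2(2 + 5/6) = 17/3; numerator = -3(-18/11) - 1(1) = 43/11; a_2 = (43/11)/(17/3) = 129/187
  n = 3: D(3) = 3(3 + 5/6) = 23/2; numerator = -3(129/187) - 1(-18/11) = -81/187; a_3 = (-81/187)/(23/2) = -162/4301
  n = 4: D(4) = 4(4 + 5/6) = 58/3; numerator = -3(-162/4301) - 1(129/187) = -2481/4301; a_4 = (-2481/4301)/(58/3) = -7443/249458

r = -1/2; a_0 = 1; a_1 = -18/11; a_2 = 129/187; a_3 = -162/4301; a_4 = -7443/249458


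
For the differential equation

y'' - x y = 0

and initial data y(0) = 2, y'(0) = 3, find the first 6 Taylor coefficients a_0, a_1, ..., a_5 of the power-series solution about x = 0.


Ansatz: y(x) = sum_{n>=0} a_n x^n, so y'(x) = sum_{n>=1} n a_n x^(n-1) and y''(x) = sum_{n>=2} n(n-1) a_n x^(n-2).
Substitute into P(x) y'' + Q(x) y' + R(x) y = 0 with P(x) = 1, Q(x) = 0, R(x) = -x, and match powers of x.
Initial conditions: a_0 = 2, a_1 = 3.
Setting the coefficient of each power of x to zero and solving order by order (substituting the coefficients already found):
  x^0: 2 a_2 = 0  ->  a_2 = 0
  x^1: 6 a_3 - a_0 = 0  ->  6 a_3 = a_0 = 2  ->  a_3 = 1/3
  x^2: 12 a_4 - a_1 = 0  ->  12 a_4 = a_1 = 3  ->  a_4 = 1/4
  x^3: 20 a_5 - a_2 = 0  ->  20 a_5 = a_2 = 0  ->  a_5 = 0
Truncated series: y(x) = 2 + 3 x + (1/3) x^3 + (1/4) x^4 + O(x^6).

a_0 = 2; a_1 = 3; a_2 = 0; a_3 = 1/3; a_4 = 1/4; a_5 = 0


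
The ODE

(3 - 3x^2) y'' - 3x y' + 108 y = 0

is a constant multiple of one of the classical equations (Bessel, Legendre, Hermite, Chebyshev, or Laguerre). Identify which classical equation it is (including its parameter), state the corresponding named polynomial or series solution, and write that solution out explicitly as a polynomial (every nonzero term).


All three coefficients share the factor 3; dividing through by 3 gives  (1 - x^2) y'' - x y' + 36 y = 0.
This matches the Chebyshev equation (1 - x^2) y'' - x y' + n^2 y = 0 (note the -x y' term, not -2x y') with n^2 = 36, so n = 6; the polynomial solution is T_6(x).
With y = sum_k a_k x^k, matching x^k gives (k+2)(k+1) a_{k+2} = (k^2 - n^2) a_k = (k - 6)(k + 6) a_k. The right side vanishes at k = 6, so the series with the parity of 6 terminates at degree 6.
Standard normalization: leading coefficient of T_n is 2^(n-1), so a_6 = 2^5 = 32. Work downward with a_k = (k+1)(k+2) a_{k+2} / ((k - 6)(k + 6)):
  a_4 = (5)(6)(32) / ((4 - 6)(4 + 6)) = 960/(-20) = -48
  a_2 = (3)(4)(-48) / ((2 - 6)(2 + 6)) = -576/(-32) = 18
  a_0 = (1)(2)(18) / ((0 - 6)(0 + 6)) = 36/(-36) = -1
Hence T_6(x) = 32 x^6 - 48 x^4 + 18 x^2 - 1.

T_6(x); series = 32 x^6 - 48 x^4 + 18 x^2 - 1


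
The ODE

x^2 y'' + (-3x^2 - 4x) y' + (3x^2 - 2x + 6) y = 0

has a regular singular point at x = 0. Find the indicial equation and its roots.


Divide by x^2 to reach normal form y'' + P_1(x) y' + P_2(x) y = 0 with P_1(x) = -3 - 4/x and P_2(x) = 3 - 2/x + 6/x^2.
x = 0 is a singular point because the y'-coefficient -3 - 4/x has a pole at x = 0 and the y-coefficient 3 - 2/x + 6/x^2 has a pole at x = 0.
It is a regular singular point because x P_1(x) = p(x) = -3x - 4 and x^2 P_2(x) = q(x) = 3x^2 - 2x + 6 are polynomials, hence analytic at x = 0.
p(0) = -4,  q(0) = 6.
Indicial equation: r(r-1) + p(0) r + q(0) = 0, i.e. r^2 + (p(0) - 1) r + q(0) = 0, i.e. r^2 - 5 r + 6 = 0.
Discriminant: (-5)^2 - 4(6) = 1, so r = (5 ± 1)/2.
Solving: r_1 = 3, r_2 = 2.

indicial: r^2 - 5 r + 6 = 0; roots r_1 = 3, r_2 = 2


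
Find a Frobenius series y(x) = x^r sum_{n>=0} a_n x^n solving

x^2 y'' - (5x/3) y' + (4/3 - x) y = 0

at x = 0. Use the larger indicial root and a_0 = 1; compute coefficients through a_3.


Write in Frobenius form y'' + (p(x)/x) y' + (q(x)/x^2) y = 0:
  p(x) = -5/3,  q(x) = 4/3 - x.
Indicial equation: r(r-1) + (-5/3) r + (4/3) = 0 -> roots r_1 = 2, r_2 = 2/3.
Take r = r_1 = 2. Let y(x) = x^r sum_{n>=0} a_n x^n with a_0 = 1.
Substitute y = x^r sum a_n x^n and match x^{r+n}. The recurrence is
  D(n) a_n - 1 a_{n-1} = 0,  where D(n) = (r+n)(r+n-1) + (-5/3)(r+n) + (4/3).
  a_n = 1 / D(n) * a_{n-1}.
Since the indicial polynomial factors as (r - r_1)(r - r_2), D(n) = (r_1 + n - r_1)(r_1 + n - r_2) = n(n + 4/3).
Evaluating step by step (a_0 = 1):
  n = 1: D(1) = 1(1 + 4/3) = 7/3; numerator = 1(1) = 1; a_1 = (1)/(7/3) = 3/7
  n = 2: D(2) = 2(2 + 4/3) = 20/3; numerator = 1(3/7) = 3/7; a_2 = (3/7)/(20/3) = 9/140
  n = 3: D(3) = 3(3 + 4/3) = 13; numerator = 1(9/140) = 9/140; a_3 = (9/140)/(13) = 9/1820

r = 2; a_0 = 1; a_1 = 3/7; a_2 = 9/140; a_3 = 9/1820


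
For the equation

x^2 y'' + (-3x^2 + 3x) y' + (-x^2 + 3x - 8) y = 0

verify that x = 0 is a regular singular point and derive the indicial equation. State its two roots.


Divide by x^2 to reach normal form y'' + P_1(x) y' + P_2(x) y = 0 with P_1(x) = -3 + 3/x and P_2(x) = -1 + 3/x - 8/x^2.
x = 0 is a singular point because the y'-coefficient -3 + 3/x has a pole at x = 0 and the y-coefficient -1 + 3/x - 8/x^2 has a pole at x = 0.
It is a regular singular point because x P_1(x) = p(x) = 3 - 3x and x^2 P_2(x) = q(x) = -x^2 + 3x - 8 are polynomials, hence analytic at x = 0.
p(0) = 3,  q(0) = -8.
Indicial equation: r(r-1) + p(0) r + q(0) = 0, i.e. r^2 + (p(0) - 1) r + q(0) = 0, i.e. r^2 + 2 r - 8 = 0.
Discriminant: (2)^2 - 4(-8) = 36, so r = (-2 ± 6)/2.
Solving: r_1 = 2, r_2 = -4.

indicial: r^2 + 2 r - 8 = 0; roots r_1 = 2, r_2 = -4


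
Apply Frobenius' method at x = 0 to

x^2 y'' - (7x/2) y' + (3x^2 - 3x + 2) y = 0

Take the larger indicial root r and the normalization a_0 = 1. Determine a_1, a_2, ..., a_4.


Write in Frobenius form y'' + (p(x)/x) y' + (q(x)/x^2) y = 0:
  p(x) = -7/2,  q(x) = 3x^2 - 3x + 2.
Indicial equation: r(r-1) + (-7/2) r + (2) = 0 -> roots r_1 = 4, r_2 = 1/2.
Take r = r_1 = 4. Let y(x) = x^r sum_{n>=0} a_n x^n with a_0 = 1.
Substitute y = x^r sum a_n x^n and match x^{r+n}. The recurrence is
  D(n) a_n - 3 a_{n-1} + 3 a_{n-2} = 0,  where D(n) = (r+n)(r+n-1) + (-7/2)(r+n) + (2).
  a_n = [3 a_{n-1} - 3 a_{n-2}] / D(n).
Since the indicial polynomial factors as (r - r_1)(r - r_2), D(n) = (r_1 + n - r_1)(r_1 + n - r_2) = n(n + 7/2).
Evaluating step by step (a_0 = 1):
  n = 1: D(1) = 1(1 + 7/2) = 9/2; numerator = 3(1) = 3; a_1 = (3)/(9/2) = 2/3
  n = 2: D(2) = 2(2 + 7/2) = 11; numerator = 3(2/3) - 3(1) = -1; a_2 = (-1)/(11) = -1/11
  n = 3: D(3) = 3(3 + 7/2) = 39/2; numerator = 3(-1/11) - 3(2/3) = -25/11; a_3 = (-25/11)/(39/2) = -50/429
  n = 4: D(4) = 4(4 + 7/2) = 30; numerator = 3(-50/429) - 3(-1/11) = -1/13; a_4 = (-1/13)/(30) = -1/390

r = 4; a_0 = 1; a_1 = 2/3; a_2 = -1/11; a_3 = -50/429; a_4 = -1/390


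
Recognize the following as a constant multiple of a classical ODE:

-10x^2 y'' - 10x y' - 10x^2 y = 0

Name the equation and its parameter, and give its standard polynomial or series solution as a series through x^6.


All three coefficients share the factor -10; dividing through by -10 gives  x^2 y'' + x y' + x^2 y = 0.
This matches the Bessel equation x^2 y'' + x y' + (x^2 - nu^2) y = 0 with nu^2 = 0, so nu = 0; the solution bounded at x = 0 is J_0(x).
Frobenius at x = 0: indicial roots ±nu; for r = nu the recurrence k(k + 2nu) c_k = -c_{k-2} gives the standard series J_nu(x) = sum_{k>=0} (-1)^k / (k! (k+nu)!) (x/2)^(2k+nu). Evaluate the first 4 terms:
  k = 0: (-1)^0 / (0! * 0! * 2^0) x^0 = 1/(1*1*1) x^0 = (1) x^0
  k = 1: (-1)^1 / (1! * 1! * 2^2) x^2 = -1/(1*1*4) x^2 = (-1/4) x^2
  k = 2: (-1)^2 / (2! * 2! * 2^4) x^4 = 1/(2*2*16) x^4 = (1/64) x^4
  k = 3: (-1)^3 / (3! * 3! * 2^6) x^6 = -1/(6*6*64) x^6 = (-1/2304) x^6
Hence J_0(x) = -x^6/2304 + x^4/64 - x^2/4 + 1 + ....

J_0(x); series = -x^6/2304 + x^4/64 - x^2/4 + 1


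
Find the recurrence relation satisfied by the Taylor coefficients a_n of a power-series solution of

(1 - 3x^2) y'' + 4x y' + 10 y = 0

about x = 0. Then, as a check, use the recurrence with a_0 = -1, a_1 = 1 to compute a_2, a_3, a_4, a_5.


Substitute y = sum_n a_n x^n.
(1 - 3 x^2) y'' contributes (n+2)(n+1) a_{n+2} - 3 n(n-1) a_n at x^n.
4 x y'(x) contributes 4 n a_n at x^n.
10 y(x) contributes 10 a_n at x^n.
Matching x^n: (n+2)(n+1) a_{n+2} + (-3 n(n-1) + 4 n + 10) a_n = 0.
Thus a_{n+2} = (3 n(n-1) - 4 n - 10) / ((n+1)(n+2)) * a_n.

Check with a_0 = -1, a_1 = 1 (apply the recurrence for n = 0, 1, 2, 3): a_0 = -1, a_1 = 1, a_2 = 5, a_3 = -7/3, a_4 = -5, a_5 = 7/15.

a_(n+2) = (3 n(n-1) - 4 n - 10) / ((n+1)(n+2)) * a_n; check: a_0 = -1, a_1 = 1, a_2 = 5, a_3 = -7/3, a_4 = -5, a_5 = 7/15


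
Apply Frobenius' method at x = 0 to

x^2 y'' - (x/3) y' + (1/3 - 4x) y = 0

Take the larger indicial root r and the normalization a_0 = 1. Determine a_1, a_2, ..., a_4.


Write in Frobenius form y'' + (p(x)/x) y' + (q(x)/x^2) y = 0:
  p(x) = -1/3,  q(x) = 1/3 - 4x.
Indicial equation: r(r-1) + (-1/3) r + (1/3) = 0 -> roots r_1 = 1, r_2 = 1/3.
Take r = r_1 = 1. Let y(x) = x^r sum_{n>=0} a_n x^n with a_0 = 1.
Substitute y = x^r sum a_n x^n and match x^{r+n}. The recurrence is
  D(n) a_n - 4 a_{n-1} = 0,  where D(n) = (r+n)(r+n-1) + (-1/3)(r+n) + (1/3).
  a_n = 4 / D(n) * a_{n-1}.
Since the indicial polynomial factors as (r - r_1)(r - r_2), D(n) = (r_1 + n - r_1)(r_1 + n - r_2) = n(n + 2/3).
Evaluating step by step (a_0 = 1):
  n = 1: D(1) = 1(1 + 2/3) = 5/3; numerator = 4(1) = 4; a_1 = (4)/(5/3) = 12/5
  n = 2: D(2) = 2(2 + 2/3) = 16/3; numerator = 4(12/5) = 48/5; a_2 = (48/5)/(16/3) = 9/5
  n = 3: D(3) = 3(3 + 2/3) = 11; numerator = 4(9/5) = 36/5; a_3 = (36/5)/(11) = 36/55
  n = 4: D(4) = 4(4 + 2/3) = 56/3; numerator = 4(36/55) = 144/55; a_4 = (144/55)/(56/3) = 54/385

r = 1; a_0 = 1; a_1 = 12/5; a_2 = 9/5; a_3 = 36/55; a_4 = 54/385


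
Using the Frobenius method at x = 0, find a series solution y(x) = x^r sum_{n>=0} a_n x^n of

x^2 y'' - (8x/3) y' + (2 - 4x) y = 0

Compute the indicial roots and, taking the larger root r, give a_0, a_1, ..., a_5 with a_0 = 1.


Write in Frobenius form y'' + (p(x)/x) y' + (q(x)/x^2) y = 0:
  p(x) = -8/3,  q(x) = 2 - 4x.
Indicial equation: r(r-1) + (-8/3) r + (2) = 0 -> roots r_1 = 3, r_2 = 2/3.
Take r = r_1 = 3. Let y(x) = x^r sum_{n>=0} a_n x^n with a_0 = 1.
Substitute y = x^r sum a_n x^n and match x^{r+n}. The recurrence is
  D(n) a_n - 4 a_{n-1} = 0,  where D(n) = (r+n)(r+n-1) + (-8/3)(r+n) + (2).
  a_n = 4 / D(n) * a_{n-1}.
Since the indicial polynomial factors as (r - r_1)(r - r_2), D(n) = (r_1 + n - r_1)(r_1 + n - r_2) = n(n + 7/3).
Evaluating step by step (a_0 = 1):
  n = 1: D(1) = 1(1 + 7/3) = 10/3; numerator = 4(1) = 4; a_1 = (4)/(10/3) = 6/5
  n = 2: D(2) = 2(2 + 7/3) = 26/3; numerator = 4(6/5) = 24/5; a_2 = (24/5)/(26/3) = 36/65
  n = 3: D(3) = 3(3 + 7/3) = 16; numerator = 4(36/65) = 144/65; a_3 = (144/65)/(16) = 9/65
  n = 4: D(4) = 4(4 + 7/3) = 76/3; numerator = 4(9/65) = 36/65; a_4 = (36/65)/(76/3) = 27/1235
  n = 5: D(5) = 5(5 + 7/3) = 110/3; numerator = 4(27/1235) = 108/1235; a_5 = (108/1235)/(110/3) = 162/67925

r = 3; a_0 = 1; a_1 = 6/5; a_2 = 36/65; a_3 = 9/65; a_4 = 27/1235; a_5 = 162/67925


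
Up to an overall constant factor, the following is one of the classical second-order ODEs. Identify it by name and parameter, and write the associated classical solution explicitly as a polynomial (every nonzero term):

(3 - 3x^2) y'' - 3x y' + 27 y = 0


All three coefficients share the factor 3; dividing through by 3 gives  (1 - x^2) y'' - x y' + 9 y = 0.
This matches the Chebyshev equation (1 - x^2) y'' - x y' + n^2 y = 0 (note the -x y' term, not -2x y') with n^2 = 9, so n = 3; the polynomial solution is T_3(x).
With y = sum_k a_k x^k, matching x^k gives (k+2)(k+1) a_{k+2} = (k^2 - n^2) a_k = (k - 3)(k + 3) a_k. The right side vanishes at k = 3, so the series with the parity of 3 terminates at degree 3.
Standard normalization: leading coefficient of T_n is 2^(n-1), so a_3 = 2^2 = 4. Work downward with a_k = (k+1)(k+2) a_{k+2} / ((k - 3)(k + 3)):
  a_1 = (2)(3)(4) / ((1 - 3)(1 + 3)) = 24/(-8) = -3
Hence T_3(x) = 4 x^3 - 3 x.

T_3(x); series = 4 x^3 - 3 x


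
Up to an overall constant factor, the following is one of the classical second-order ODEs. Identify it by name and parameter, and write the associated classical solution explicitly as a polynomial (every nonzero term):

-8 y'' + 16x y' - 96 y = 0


All three coefficients share the factor -8; dividing through by -8 gives  y'' - 2x y' + 12 y = 0.
This matches the Hermite equation y'' - 2x y' + 2n y = 0 with 2n = 12, so n = 6; the polynomial solution is H_6(x).
With y = sum_k a_k x^k, matching x^k gives (k+2)(k+1) a_{k+2} = 2(k - n) a_k = 2(k - 6) a_k. The right side vanishes at k = 6, so the series with the parity of 6 terminates at degree 6.
Standard normalization: leading coefficient of H_n is 2^n, so a_6 = 2^6 = 64. Work downward with a_k = (k+1)(k+2) a_{k+2} / (2(k - n)):
  a_4 = (5)(6)(64) / (2(4 - 6)) = 1920/(-4) = -480
  a_2 = (3)(4)(-480) / (2(2 - 6)) = -5760/(-8) = 720
  a_0 = (1)(2)(720) / (2(0 - 6)) = 1440/(-12) = -120
Hence H_6(x) = 64 x^6 - 480 x^4 + 720 x^2 - 120.

H_6(x); series = 64 x^6 - 480 x^4 + 720 x^2 - 120


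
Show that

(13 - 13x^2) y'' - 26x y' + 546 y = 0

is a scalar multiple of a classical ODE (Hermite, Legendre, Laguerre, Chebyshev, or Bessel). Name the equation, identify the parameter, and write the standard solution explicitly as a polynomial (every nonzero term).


All three coefficients share the factor 13; dividing through by 13 gives  (1 - x^2) y'' - 2x y' + 42 y = 0.
This matches the Legendre equation (1 - x^2) y'' - 2x y' + n(n+1) y = 0 (note the -2x y' term) with n(n+1) = 42, so n = 6; the polynomial solution is P_6(x).
With y = sum_k a_k x^k, matching x^k gives (k+2)(k+1) a_{k+2} = [k(k+1) - n(n+1)] a_k = (k - 6)(k + 7) a_k. The right side vanishes at k = 6, so the series with the parity of 6 terminates at degree 6.
Standard normalization (P_n(1) = 1): leading coefficient (2n)!/(2^n (n!)^2) = 479001600/(64*518400) = 231/16, so a_6 = 231/16. Work downward with a_k = (k+1)(k+2) a_{k+2} / ((k - 6)(k + 7)):
  a_4 = (5)(6)(231/16) / ((4 - 6)(4 + 7)) = (3465/8)/(-22) = -315/16
  a_2 = (3)(4)(-315/16) / ((2 - 6)(2 + 7)) = (-945/4)/(-36) = 105/16
  a_0 = (1)(2)(105/16) / ((0 - 6)(0 + 7)) = (105/8)/(-42) = -5/16
Hence P_6(x) = 231 x^6/16 - 315 x^4/16 + 105 x^2/16 - 5/16.

P_6(x); series = 231 x^6/16 - 315 x^4/16 + 105 x^2/16 - 5/16
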